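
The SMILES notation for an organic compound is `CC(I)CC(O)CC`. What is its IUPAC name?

5-iodohexan-3-ol

The longest carbon chain that includes the –OH group has 6 carbons, so the parent hydride is hexane.
The highest-priority functional group is an alcohol (–OH), so the name ends in -ol.
Choose the numbering such that numbering from this end puts the hydroxyl group at C-3 rather than C-4.
That gives the hydroxyl at C-3; an iodo group at C-5.
Putting it together: 5-iodohexan-3-ol.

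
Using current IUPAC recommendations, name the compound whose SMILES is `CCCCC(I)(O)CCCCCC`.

5-iodoundecan-5-ol

Counting along the main chain through the –OH group gives 11 carbons: the parent is undecane.
The principal characteristic group is an alcohol (–OH), named with the suffix -ol.
Number the chain so that numbering from this end puts the hydroxyl group at C-5 rather than C-7.
That gives the hydroxyl at C-5; an iodo group at C-5.
Assembling the pieces gives 5-iodoundecan-5-ol.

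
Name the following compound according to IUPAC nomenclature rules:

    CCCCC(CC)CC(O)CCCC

7-ethylundecan-5-ol

The longest chain bearing the –OH group is 11 carbons long (undecane).
An alcohol (–OH) is the principal characteristic group, giving the suffix -ol.
Number the chain so that numbering from this end puts the hydroxyl group at C-5 rather than C-7.
With this numbering: the hydroxyl at C-5; an ethyl group at C-7.
Putting it together: 7-ethylundecan-5-ol.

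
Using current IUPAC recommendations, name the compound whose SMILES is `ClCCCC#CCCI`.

7-chloro-1-iodohept-3-yne

The longest carbon chain that includes the multiple bond has 7 carbons, so the parent hydride is heptane.
A C≡C triple bond in the chain gives the infix -yne-.
Choose the numbering such that numbering from this end puts the triple bond at C-3 rather than C-4.
With this numbering: the triple bond between C-3 and C-4; a chloro group at C-7; an iodo group at C-1.
Prefixes are listed alphabetically: chloro, iodo.
Putting it together: 7-chloro-1-iodohept-3-yne.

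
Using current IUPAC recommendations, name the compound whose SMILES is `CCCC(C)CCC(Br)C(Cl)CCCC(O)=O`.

The longest carbon chain that includes the –COOH group has 12 carbons, so the parent hydride is dodecane.
The highest-priority functional group is a carboxylic acid (terminal –COOH), so the name ends in -oic acid.
Number the chain so that the carboxylic acid carbon is C-1 by definition.
That gives a bromo group at C-6; a chloro group at C-5; a methyl group at C-9.
The substituents are ordered alphabetically, ignoring any di-/tri- multipliers.
The name is 6-bromo-5-chloro-9-methyldodecanoic acid.

6-bromo-5-chloro-9-methyldodecanoic acid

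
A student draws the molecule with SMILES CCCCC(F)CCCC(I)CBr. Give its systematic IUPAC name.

1-bromo-6-fluoro-2-iododecane

The longest continuous carbon chain has 10 atoms, so the parent hydride is decane.
Choose the numbering such that the substituent locant set {1,2,6} is lower than {5,9,10} at the first point of difference.
That gives a bromo group at C-1; a fluoro group at C-6; an iodo group at C-2.
Substituent prefixes are cited in alphabetical order (multiplying prefixes like di-/tri- are ignored for ordering).
Assembling the pieces gives 1-bromo-6-fluoro-2-iododecane.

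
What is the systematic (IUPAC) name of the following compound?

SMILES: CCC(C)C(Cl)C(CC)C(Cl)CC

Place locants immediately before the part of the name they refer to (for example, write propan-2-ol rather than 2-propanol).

3,5-dichloro-4-ethyl-6-methyloctane

The parent chain contains 8 carbons (octane).
The numbering direction is chosen so that the locant sets are identical either way, so the alphabetically earlier chloro substituent takes the lower locants ({3,5} rather than {4,6}, first differing at 3 vs 4).
That gives chloro groups at C-3 and C-5; an ethyl group at C-4; a methyl group at C-6.
Prefixes are listed alphabetically: chloro, ethyl, methyl.
The name is 3,5-dichloro-4-ethyl-6-methyloctane.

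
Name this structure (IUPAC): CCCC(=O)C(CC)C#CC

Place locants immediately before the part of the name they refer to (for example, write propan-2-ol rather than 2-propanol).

Counting along the main chain through the carbonyl and the multiple bond gives 8 carbons: the parent is octane.
The highest-priority functional group is a ketone (C=O on an internal carbon), so the name ends in -one.
The chain contains a C≡C triple bond, so the unsaturation ending is -yne.
Choose the numbering such that numbering from this end puts the carbonyl group at C-4 rather than C-5.
That gives the carbonyl at C-4; the triple bond between C-6 and C-7; an ethyl group at C-5.
The name is 5-ethyloct-6-yn-4-one.

5-ethyloct-6-yn-4-one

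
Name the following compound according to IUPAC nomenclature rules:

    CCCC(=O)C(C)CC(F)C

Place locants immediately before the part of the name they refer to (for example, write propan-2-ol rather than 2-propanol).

7-fluoro-5-methyloctan-4-one

The longest carbon chain that includes the carbonyl has 8 carbons, so the parent hydride is octane.
The highest-priority functional group is a ketone (C=O on an internal carbon), so the name ends in -one.
Number the chain so that numbering from this end puts the carbonyl group at C-4 rather than C-5.
This places the carbonyl at C-4; a fluoro group at C-7; a methyl group at C-5.
The substituents are ordered alphabetically, ignoring any di-/tri- multipliers.
Assembling the pieces gives 7-fluoro-5-methyloctan-4-one.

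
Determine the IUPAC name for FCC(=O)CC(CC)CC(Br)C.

The longest chain bearing the carbonyl is 7 carbons long (heptane).
A ketone (C=O on an internal carbon) is the principal characteristic group, giving the suffix -one.
Choose the numbering such that numbering from this end puts the carbonyl group at C-2 rather than C-6.
This places the carbonyl at C-2; a bromo group at C-6; an ethyl group at C-4; a fluoro group at C-1.
The substituents are ordered alphabetically, ignoring any di-/tri- multipliers.
Assembling the pieces gives 6-bromo-4-ethyl-1-fluoroheptan-2-one.

6-bromo-4-ethyl-1-fluoroheptan-2-one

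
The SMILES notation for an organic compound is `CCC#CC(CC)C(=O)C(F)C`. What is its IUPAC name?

4-ethyl-2-fluorooct-5-yn-3-one

The longest chain bearing the carbonyl and the multiple bond is 8 carbons long (octane).
The highest-priority functional group is a ketone (C=O on an internal carbon), so the name ends in -one.
The chain contains a C≡C triple bond, so the unsaturation ending is -yne.
Choose the numbering such that numbering from this end puts the carbonyl group at C-3 rather than C-6.
This places the carbonyl at C-3; the triple bond between C-5 and C-6; an ethyl group at C-4; a fluoro group at C-2.
Prefixes are listed alphabetically: ethyl, fluoro.
The name is 4-ethyl-2-fluorooct-5-yn-3-one.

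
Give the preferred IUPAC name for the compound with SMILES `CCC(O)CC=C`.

hex-5-en-3-ol

The longest carbon chain that includes the –OH group and the multiple bond has 6 carbons, so the parent hydride is hexane.
An alcohol (–OH) is the principal characteristic group, giving the suffix -ol.
A C=C double bond in the chain gives the infix -ene-.
Number the chain so that numbering from this end puts the hydroxyl group at C-3 rather than C-4.
That gives the hydroxyl at C-3; the double bond between C-5 and C-6.
Putting it together: hex-5-en-3-ol.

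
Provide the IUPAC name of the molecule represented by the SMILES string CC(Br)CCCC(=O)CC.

Counting along the main chain through the carbonyl gives 8 carbons: the parent is octane.
The principal characteristic group is a ketone (C=O on an internal carbon), named with the suffix -one.
The numbering direction is chosen so that numbering from this end puts the carbonyl group at C-3 rather than C-6.
With this numbering: the carbonyl at C-3; a bromo group at C-7.
The name is 7-bromooctan-3-one.

7-bromooctan-3-one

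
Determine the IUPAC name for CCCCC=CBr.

Counting along the main chain through the multiple bond gives 6 carbons: the parent is hexane.
There is one C=C double bond, indicated by the ending -ene.
Number the chain so that numbering from this end puts the double bond at C-1 rather than C-5.
This places the double bond between C-1 and C-2; a bromo group at C-1.
Putting it together: 1-bromohex-1-ene.

1-bromohex-1-ene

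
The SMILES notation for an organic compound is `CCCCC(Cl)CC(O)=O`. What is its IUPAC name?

The longest chain bearing the –COOH group is 7 carbons long (heptane).
The principal characteristic group is a carboxylic acid (terminal –COOH), named with the suffix -oic acid.
The numbering direction is chosen so that the carboxylic acid carbon is C-1 by definition.
With this numbering: a chloro group at C-3.
The name is 3-chloroheptanoic acid.

3-chloroheptanoic acid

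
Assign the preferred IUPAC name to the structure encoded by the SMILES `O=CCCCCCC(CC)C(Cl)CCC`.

8-chloro-7-ethylundecanal

Counting along the main chain through the –CHO group gives 11 carbons: the parent is undecane.
The principal characteristic group is an aldehyde (terminal –CHO), named with the suffix -al.
Number the chain so that the aldehyde carbon is C-1 by definition.
That gives a chloro group at C-8; an ethyl group at C-7.
Prefixes are listed alphabetically: chloro, ethyl.
Putting it together: 8-chloro-7-ethylundecanal.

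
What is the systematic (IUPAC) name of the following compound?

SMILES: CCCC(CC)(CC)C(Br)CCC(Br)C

The parent chain contains 9 carbons (nonane).
Number the chain so that the substituent locant set {2,5,6,6} is lower than {4,4,5,8} at the first point of difference.
This places bromo groups at C-2 and C-5; two ethyl groups at C-6.
Substituent prefixes are cited in alphabetical order (multiplying prefixes like di-/tri- are ignored for ordering).
The name is 2,5-dibromo-6,6-diethylnonane.

2,5-dibromo-6,6-diethylnonane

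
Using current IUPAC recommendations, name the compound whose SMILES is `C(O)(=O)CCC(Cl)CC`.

4-chlorohexanoic acid

Counting along the main chain through the –COOH group gives 6 carbons: the parent is hexane.
The principal characteristic group is a carboxylic acid (terminal –COOH), named with the suffix -oic acid.
Number the chain so that the carboxylic acid carbon is C-1 by definition.
With this numbering: a chloro group at C-4.
The name is 4-chlorohexanoic acid.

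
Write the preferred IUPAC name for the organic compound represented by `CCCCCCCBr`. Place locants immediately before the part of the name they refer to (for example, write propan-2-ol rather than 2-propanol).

1-bromoheptane

The longest carbon chain is 7 atoms: the parent is heptane.
The numbering direction is chosen so that the substituent locant set {1} is lower than {7} at the first point of difference.
With this numbering: a bromo group at C-1.
The name is 1-bromoheptane.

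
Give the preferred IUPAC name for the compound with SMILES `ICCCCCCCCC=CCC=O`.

The longest chain bearing the –CHO group and the multiple bond is 12 carbons long (dodecane).
The principal characteristic group is an aldehyde (terminal –CHO), named with the suffix -al.
There is one C=C double bond, indicated by the ending -ene.
Number the chain so that the aldehyde carbon is C-1 by definition.
With this numbering: the double bond between C-3 and C-4; an iodo group at C-12.
Assembling the pieces gives 12-iodododec-3-enal.

12-iodododec-3-enal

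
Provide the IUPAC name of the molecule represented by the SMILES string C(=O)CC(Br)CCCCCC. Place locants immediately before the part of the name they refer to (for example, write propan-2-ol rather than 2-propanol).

The longest carbon chain that includes the –CHO group has 9 carbons, so the parent hydride is nonane.
The highest-priority functional group is an aldehyde (terminal –CHO), so the name ends in -al.
The numbering direction is chosen so that the aldehyde carbon is C-1 by definition.
This places a bromo group at C-3.
The name is 3-bromononanal.

3-bromononanal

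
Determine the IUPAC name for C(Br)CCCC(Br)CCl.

The parent chain contains 6 carbons (hexane).
The numbering direction is chosen so that the substituent locant set {1,2,6} is lower than {1,5,6} at the first point of difference.
With this numbering: bromo groups at C-2 and C-6; a chloro group at C-1.
Prefixes are listed alphabetically: bromo, chloro.
The name is 2,6-dibromo-1-chlorohexane.

2,6-dibromo-1-chlorohexane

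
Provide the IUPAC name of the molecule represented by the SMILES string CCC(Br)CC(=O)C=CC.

The longest carbon chain that includes the carbonyl and the multiple bond has 8 carbons, so the parent hydride is octane.
The principal characteristic group is a ketone (C=O on an internal carbon), named with the suffix -one.
The chain contains a C=C double bond, so the unsaturation ending is -ene.
Choose the numbering such that numbering from this end puts the carbonyl group at C-4 rather than C-5.
With this numbering: the carbonyl at C-4; the double bond between C-2 and C-3; a bromo group at C-6.
Assembling the pieces gives 6-bromooct-2-en-4-one.

6-bromooct-2-en-4-one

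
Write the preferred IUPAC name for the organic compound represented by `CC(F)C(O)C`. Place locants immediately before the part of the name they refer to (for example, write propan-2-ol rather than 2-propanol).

3-fluorobutan-2-ol

The longest chain bearing the –OH group is 4 carbons long (butane).
The principal characteristic group is an alcohol (–OH), named with the suffix -ol.
The numbering direction is chosen so that numbering from this end puts the hydroxyl group at C-2 rather than C-3.
This places the hydroxyl at C-2; a fluoro group at C-3.
Assembling the pieces gives 3-fluorobutan-2-ol.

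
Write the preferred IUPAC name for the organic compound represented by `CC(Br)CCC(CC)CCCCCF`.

9-bromo-6-ethyl-1-fluorodecane

The longest carbon chain is 10 atoms: the parent is decane.
The numbering direction is chosen so that the substituent locant set {1,6,9} is lower than {2,5,10} at the first point of difference.
With this numbering: a bromo group at C-9; an ethyl group at C-6; a fluoro group at C-1.
Substituent prefixes are cited in alphabetical order (multiplying prefixes like di-/tri- are ignored for ordering).
Putting it together: 9-bromo-6-ethyl-1-fluorodecane.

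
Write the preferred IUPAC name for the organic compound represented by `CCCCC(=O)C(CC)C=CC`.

4-ethylnon-2-en-5-one

The longest carbon chain that includes the carbonyl and the multiple bond has 9 carbons, so the parent hydride is nonane.
The principal characteristic group is a ketone (C=O on an internal carbon), named with the suffix -one.
A C=C double bond in the chain gives the infix -ene-.
Choose the numbering such that numbering from this end puts the double bond at C-2 rather than C-7.
This places the carbonyl at C-5; the double bond between C-2 and C-3; an ethyl group at C-4.
The name is 4-ethylnon-2-en-5-one.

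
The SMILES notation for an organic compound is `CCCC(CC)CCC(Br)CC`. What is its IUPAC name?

3-bromo-6-ethylnonane

The longest continuous carbon chain has 9 atoms, so the parent hydride is nonane.
Choose the numbering such that the substituent locant set {3,6} is lower than {4,7} at the first point of difference.
This places a bromo group at C-3; an ethyl group at C-6.
Substituent prefixes are cited in alphabetical order (multiplying prefixes like di-/tri- are ignored for ordering).
Putting it together: 3-bromo-6-ethylnonane.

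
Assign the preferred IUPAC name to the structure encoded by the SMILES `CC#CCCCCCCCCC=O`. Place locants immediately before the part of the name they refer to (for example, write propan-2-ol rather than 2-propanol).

The longest carbon chain that includes the –CHO group and the multiple bond has 12 carbons, so the parent hydride is dodecane.
An aldehyde (terminal –CHO) is the principal characteristic group, giving the suffix -al.
The chain contains a C≡C triple bond, so the unsaturation ending is -yne.
Choose the numbering such that the aldehyde carbon is C-1 by definition.
This places the triple bond between C-10 and C-11.
Assembling the pieces gives dodec-10-ynal.

dodec-10-ynal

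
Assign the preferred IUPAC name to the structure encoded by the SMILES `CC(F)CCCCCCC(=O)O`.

8-fluorononanoic acid

Counting along the main chain through the –COOH group gives 9 carbons: the parent is nonane.
The highest-priority functional group is a carboxylic acid (terminal –COOH), so the name ends in -oic acid.
The numbering direction is chosen so that the carboxylic acid carbon is C-1 by definition.
That gives a fluoro group at C-8.
Assembling the pieces gives 8-fluorononanoic acid.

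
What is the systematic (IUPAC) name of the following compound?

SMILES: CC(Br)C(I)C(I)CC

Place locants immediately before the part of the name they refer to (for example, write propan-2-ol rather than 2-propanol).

2-bromo-3,4-diiodohexane

The longest carbon chain is 6 atoms: the parent is hexane.
The numbering direction is chosen so that the substituent locant set {2,3,4} is lower than {3,4,5} at the first point of difference.
That gives a bromo group at C-2; iodo groups at C-3 and C-4.
Prefixes are listed alphabetically: bromo, iodo.
Putting it together: 2-bromo-3,4-diiodohexane.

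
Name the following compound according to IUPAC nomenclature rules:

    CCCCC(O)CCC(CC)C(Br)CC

The longest chain bearing the –OH group is 11 carbons long (undecane).
The principal characteristic group is an alcohol (–OH), named with the suffix -ol.
Choose the numbering such that numbering from this end puts the hydroxyl group at C-5 rather than C-7.
With this numbering: the hydroxyl at C-5; a bromo group at C-9; an ethyl group at C-8.
The substituents are ordered alphabetically, ignoring any di-/tri- multipliers.
The name is 9-bromo-8-ethylundecan-5-ol.

9-bromo-8-ethylundecan-5-ol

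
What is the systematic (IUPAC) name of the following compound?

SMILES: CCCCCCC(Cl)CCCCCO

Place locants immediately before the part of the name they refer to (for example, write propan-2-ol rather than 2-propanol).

6-chlorododecan-1-ol

The longest carbon chain that includes the –OH group has 12 carbons, so the parent hydride is dodecane.
An alcohol (–OH) is the principal characteristic group, giving the suffix -ol.
The numbering direction is chosen so that numbering from this end puts the hydroxyl group at C-1 rather than C-12.
This places the hydroxyl at C-1; a chloro group at C-6.
The name is 6-chlorododecan-1-ol.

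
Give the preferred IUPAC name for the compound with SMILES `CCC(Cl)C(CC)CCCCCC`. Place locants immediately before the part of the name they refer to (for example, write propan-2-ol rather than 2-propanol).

The longest carbon chain is 10 atoms: the parent is decane.
Number the chain so that the substituent locant set {3,4} is lower than {7,8} at the first point of difference.
With this numbering: a chloro group at C-3; an ethyl group at C-4.
The substituents are ordered alphabetically, ignoring any di-/tri- multipliers.
The name is 3-chloro-4-ethyldecane.

3-chloro-4-ethyldecane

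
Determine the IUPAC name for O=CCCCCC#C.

hept-6-ynal

The longest chain bearing the –CHO group and the multiple bond is 7 carbons long (heptane).
The principal characteristic group is an aldehyde (terminal –CHO), named with the suffix -al.
A C≡C triple bond in the chain gives the infix -yne-.
The numbering direction is chosen so that the aldehyde carbon is C-1 by definition.
That gives the triple bond between C-6 and C-7.
The name is hept-6-ynal.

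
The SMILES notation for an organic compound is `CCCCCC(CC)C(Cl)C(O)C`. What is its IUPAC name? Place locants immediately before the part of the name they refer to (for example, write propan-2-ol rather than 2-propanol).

Counting along the main chain through the –OH group gives 9 carbons: the parent is nonane.
An alcohol (–OH) is the principal characteristic group, giving the suffix -ol.
Number the chain so that numbering from this end puts the hydroxyl group at C-2 rather than C-8.
With this numbering: the hydroxyl at C-2; a chloro group at C-3; an ethyl group at C-4.
Prefixes are listed alphabetically: chloro, ethyl.
Assembling the pieces gives 3-chloro-4-ethylnonan-2-ol.

3-chloro-4-ethylnonan-2-ol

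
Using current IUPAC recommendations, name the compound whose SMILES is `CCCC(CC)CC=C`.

4-ethylhept-1-ene

The longest chain bearing the multiple bond is 7 carbons long (heptane).
The chain contains a C=C double bond, so the unsaturation ending is -ene.
Choose the numbering such that numbering from this end puts the double bond at C-1 rather than C-6.
This places the double bond between C-1 and C-2; an ethyl group at C-4.
The name is 4-ethylhept-1-ene.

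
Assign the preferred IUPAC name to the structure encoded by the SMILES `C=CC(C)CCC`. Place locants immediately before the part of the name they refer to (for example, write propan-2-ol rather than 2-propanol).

The longest chain bearing the multiple bond is 6 carbons long (hexane).
A C=C double bond in the chain gives the infix -ene-.
Number the chain so that numbering from this end puts the double bond at C-1 rather than C-5.
This places the double bond between C-1 and C-2; a methyl group at C-3.
The name is 3-methylhex-1-ene.

3-methylhex-1-ene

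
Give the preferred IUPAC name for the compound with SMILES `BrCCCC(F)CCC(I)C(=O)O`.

8-bromo-5-fluoro-2-iodooctanoic acid

The longest chain bearing the –COOH group is 8 carbons long (octane).
The highest-priority functional group is a carboxylic acid (terminal –COOH), so the name ends in -oic acid.
Choose the numbering such that the carboxylic acid carbon is C-1 by definition.
That gives a bromo group at C-8; a fluoro group at C-5; an iodo group at C-2.
The substituents are ordered alphabetically, ignoring any di-/tri- multipliers.
Putting it together: 8-bromo-5-fluoro-2-iodooctanoic acid.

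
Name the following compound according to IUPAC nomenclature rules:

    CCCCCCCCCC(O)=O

The longest carbon chain that includes the –COOH group has 10 carbons, so the parent hydride is decane.
The highest-priority functional group is a carboxylic acid (terminal –COOH), so the name ends in -oic acid.
Number the chain so that the carboxylic acid carbon is C-1 by definition.
Assembling the pieces gives decanoic acid.

decanoic acid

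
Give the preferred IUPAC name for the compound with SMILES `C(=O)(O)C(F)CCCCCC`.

Counting along the main chain through the –COOH group gives 8 carbons: the parent is octane.
The highest-priority functional group is a carboxylic acid (terminal –COOH), so the name ends in -oic acid.
The numbering direction is chosen so that the carboxylic acid carbon is C-1 by definition.
With this numbering: a fluoro group at C-2.
The name is 2-fluorooctanoic acid.

2-fluorooctanoic acid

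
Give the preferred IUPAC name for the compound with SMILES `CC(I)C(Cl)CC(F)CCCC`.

3-chloro-5-fluoro-2-iodononane

The longest carbon chain is 9 atoms: the parent is nonane.
Choose the numbering such that the substituent locant set {2,3,5} is lower than {5,7,8} at the first point of difference.
This places a chloro group at C-3; a fluoro group at C-5; an iodo group at C-2.
The substituents are ordered alphabetically, ignoring any di-/tri- multipliers.
The name is 3-chloro-5-fluoro-2-iodononane.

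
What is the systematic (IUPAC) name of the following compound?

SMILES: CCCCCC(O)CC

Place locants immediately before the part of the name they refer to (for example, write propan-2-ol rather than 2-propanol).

The longest carbon chain that includes the –OH group has 8 carbons, so the parent hydride is octane.
The highest-priority functional group is an alcohol (–OH), so the name ends in -ol.
The numbering direction is chosen so that numbering from this end puts the hydroxyl group at C-3 rather than C-6.
That gives the hydroxyl at C-3.
Putting it together: octan-3-ol.

octan-3-ol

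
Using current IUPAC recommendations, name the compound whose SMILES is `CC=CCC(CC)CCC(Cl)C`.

8-chloro-5-ethylnon-2-ene

The longest chain bearing the multiple bond is 9 carbons long (nonane).
The chain contains a C=C double bond, so the unsaturation ending is -ene.
Choose the numbering such that numbering from this end puts the double bond at C-2 rather than C-7.
With this numbering: the double bond between C-2 and C-3; a chloro group at C-8; an ethyl group at C-5.
The substituents are ordered alphabetically, ignoring any di-/tri- multipliers.
The name is 8-chloro-5-ethylnon-2-ene.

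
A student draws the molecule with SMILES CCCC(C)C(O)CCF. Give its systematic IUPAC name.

1-fluoro-4-methylheptan-3-ol

Counting along the main chain through the –OH group gives 7 carbons: the parent is heptane.
The highest-priority functional group is an alcohol (–OH), so the name ends in -ol.
The numbering direction is chosen so that numbering from this end puts the hydroxyl group at C-3 rather than C-5.
With this numbering: the hydroxyl at C-3; a fluoro group at C-1; a methyl group at C-4.
The substituents are ordered alphabetically, ignoring any di-/tri- multipliers.
Assembling the pieces gives 1-fluoro-4-methylheptan-3-ol.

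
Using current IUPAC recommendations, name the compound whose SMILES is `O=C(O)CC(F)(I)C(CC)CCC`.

The longest chain bearing the –COOH group is 7 carbons long (heptane).
The highest-priority functional group is a carboxylic acid (terminal –COOH), so the name ends in -oic acid.
Choose the numbering such that the carboxylic acid carbon is C-1 by definition.
That gives an ethyl group at C-4; a fluoro group at C-3; an iodo group at C-3.
The substituents are ordered alphabetically, ignoring any di-/tri- multipliers.
Assembling the pieces gives 4-ethyl-3-fluoro-3-iodoheptanoic acid.

4-ethyl-3-fluoro-3-iodoheptanoic acid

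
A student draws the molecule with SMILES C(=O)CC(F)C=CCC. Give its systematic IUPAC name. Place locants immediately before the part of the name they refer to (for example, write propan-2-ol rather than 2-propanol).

The longest carbon chain that includes the –CHO group and the multiple bond has 7 carbons, so the parent hydride is heptane.
An aldehyde (terminal –CHO) is the principal characteristic group, giving the suffix -al.
A C=C double bond in the chain gives the infix -ene-.
Choose the numbering such that the aldehyde carbon is C-1 by definition.
This places the double bond between C-4 and C-5; a fluoro group at C-3.
The name is 3-fluorohept-4-enal.

3-fluorohept-4-enal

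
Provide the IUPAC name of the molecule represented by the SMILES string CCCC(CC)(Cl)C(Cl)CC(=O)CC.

Counting along the main chain through the carbonyl gives 9 carbons: the parent is nonane.
The principal characteristic group is a ketone (C=O on an internal carbon), named with the suffix -one.
The numbering direction is chosen so that numbering from this end puts the carbonyl group at C-3 rather than C-7.
This places the carbonyl at C-3; chloro groups at C-5 and C-6; an ethyl group at C-6.
The substituents are ordered alphabetically, ignoring any di-/tri- multipliers.
Putting it together: 5,6-dichloro-6-ethylnonan-3-one.

5,6-dichloro-6-ethylnonan-3-one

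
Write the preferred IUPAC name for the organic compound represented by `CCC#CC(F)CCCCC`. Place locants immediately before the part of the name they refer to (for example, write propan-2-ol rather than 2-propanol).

The longest chain bearing the multiple bond is 10 carbons long (decane).
The chain contains a C≡C triple bond, so the unsaturation ending is -yne.
The numbering direction is chosen so that numbering from this end puts the triple bond at C-3 rather than C-7.
This places the triple bond between C-3 and C-4; a fluoro group at C-5.
Putting it together: 5-fluorodec-3-yne.

5-fluorodec-3-yne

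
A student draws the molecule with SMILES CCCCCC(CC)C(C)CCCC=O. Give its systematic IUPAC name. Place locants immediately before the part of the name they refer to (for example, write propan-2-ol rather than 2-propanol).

The longest carbon chain that includes the –CHO group has 11 carbons, so the parent hydride is undecane.
The principal characteristic group is an aldehyde (terminal –CHO), named with the suffix -al.
Choose the numbering such that the aldehyde carbon is C-1 by definition.
With this numbering: an ethyl group at C-6; a methyl group at C-5.
The substituents are ordered alphabetically, ignoring any di-/tri- multipliers.
Assembling the pieces gives 6-ethyl-5-methylundecanal.

6-ethyl-5-methylundecanal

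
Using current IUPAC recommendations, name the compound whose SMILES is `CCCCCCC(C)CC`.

The parent chain contains 9 carbons (nonane).
Choose the numbering such that the substituent locant set {3} is lower than {7} at the first point of difference.
With this numbering: a methyl group at C-3.
The name is 3-methylnonane.

3-methylnonane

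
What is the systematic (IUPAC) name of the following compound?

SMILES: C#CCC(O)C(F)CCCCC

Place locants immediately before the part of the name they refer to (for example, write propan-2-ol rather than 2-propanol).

5-fluorodec-1-yn-4-ol

The longest carbon chain that includes the –OH group and the multiple bond has 10 carbons, so the parent hydride is decane.
An alcohol (–OH) is the principal characteristic group, giving the suffix -ol.
There is one C≡C triple bond, indicated by the ending -yne.
Choose the numbering such that numbering from this end puts the hydroxyl group at C-4 rather than C-7.
That gives the hydroxyl at C-4; the triple bond between C-1 and C-2; a fluoro group at C-5.
The name is 5-fluorodec-1-yn-4-ol.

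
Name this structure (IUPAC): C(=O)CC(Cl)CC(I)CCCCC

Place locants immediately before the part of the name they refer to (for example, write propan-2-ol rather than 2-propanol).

Counting along the main chain through the –CHO group gives 10 carbons: the parent is decane.
The principal characteristic group is an aldehyde (terminal –CHO), named with the suffix -al.
The numbering direction is chosen so that the aldehyde carbon is C-1 by definition.
That gives a chloro group at C-3; an iodo group at C-5.
Prefixes are listed alphabetically: chloro, iodo.
The name is 3-chloro-5-iododecanal.

3-chloro-5-iododecanal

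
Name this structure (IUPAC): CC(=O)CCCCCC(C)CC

Counting along the main chain through the carbonyl gives 10 carbons: the parent is decane.
A ketone (C=O on an internal carbon) is the principal characteristic group, giving the suffix -one.
The numbering direction is chosen so that numbering from this end puts the carbonyl group at C-2 rather than C-9.
This places the carbonyl at C-2; a methyl group at C-8.
Assembling the pieces gives 8-methyldecan-2-one.

8-methyldecan-2-one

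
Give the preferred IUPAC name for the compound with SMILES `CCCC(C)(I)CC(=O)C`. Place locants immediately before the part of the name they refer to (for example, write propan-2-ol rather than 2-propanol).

4-iodo-4-methylheptan-2-one

The longest carbon chain that includes the carbonyl has 7 carbons, so the parent hydride is heptane.
A ketone (C=O on an internal carbon) is the principal characteristic group, giving the suffix -one.
Number the chain so that numbering from this end puts the carbonyl group at C-2 rather than C-6.
With this numbering: the carbonyl at C-2; an iodo group at C-4; a methyl group at C-4.
Substituent prefixes are cited in alphabetical order (multiplying prefixes like di-/tri- are ignored for ordering).
Putting it together: 4-iodo-4-methylheptan-2-one.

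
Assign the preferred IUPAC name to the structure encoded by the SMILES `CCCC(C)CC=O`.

3-methylhexanal

Counting along the main chain through the –CHO group gives 6 carbons: the parent is hexane.
An aldehyde (terminal –CHO) is the principal characteristic group, giving the suffix -al.
Choose the numbering such that the aldehyde carbon is C-1 by definition.
That gives a methyl group at C-3.
Assembling the pieces gives 3-methylhexanal.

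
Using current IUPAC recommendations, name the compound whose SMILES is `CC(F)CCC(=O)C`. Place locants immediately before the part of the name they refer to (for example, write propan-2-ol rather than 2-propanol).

5-fluorohexan-2-one

The longest carbon chain that includes the carbonyl has 6 carbons, so the parent hydride is hexane.
A ketone (C=O on an internal carbon) is the principal characteristic group, giving the suffix -one.
Choose the numbering such that numbering from this end puts the carbonyl group at C-2 rather than C-5.
That gives the carbonyl at C-2; a fluoro group at C-5.
The name is 5-fluorohexan-2-one.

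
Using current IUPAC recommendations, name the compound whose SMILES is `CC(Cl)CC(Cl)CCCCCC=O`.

7,9-dichlorodecanal

The longest chain bearing the –CHO group is 10 carbons long (decane).
The principal characteristic group is an aldehyde (terminal –CHO), named with the suffix -al.
Number the chain so that the aldehyde carbon is C-1 by definition.
With this numbering: chloro groups at C-7 and C-9.
The name is 7,9-dichlorodecanal.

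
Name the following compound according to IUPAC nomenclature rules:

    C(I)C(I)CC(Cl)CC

4-chloro-1,2-diiodohexane

The longest carbon chain is 6 atoms: the parent is hexane.
The numbering direction is chosen so that the substituent locant set {1,2,4} is lower than {3,5,6} at the first point of difference.
With this numbering: a chloro group at C-4; iodo groups at C-1 and C-2.
Substituent prefixes are cited in alphabetical order (multiplying prefixes like di-/tri- are ignored for ordering).
The name is 4-chloro-1,2-diiodohexane.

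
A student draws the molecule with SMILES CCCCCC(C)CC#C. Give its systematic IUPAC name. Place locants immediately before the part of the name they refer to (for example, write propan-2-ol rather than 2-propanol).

4-methylnon-1-yne

The longest chain bearing the multiple bond is 9 carbons long (nonane).
A C≡C triple bond in the chain gives the infix -yne-.
The numbering direction is chosen so that numbering from this end puts the triple bond at C-1 rather than C-8.
This places the triple bond between C-1 and C-2; a methyl group at C-4.
The name is 4-methylnon-1-yne.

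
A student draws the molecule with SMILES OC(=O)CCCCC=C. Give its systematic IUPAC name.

hept-6-enoic acid

Counting along the main chain through the –COOH group and the multiple bond gives 7 carbons: the parent is heptane.
The principal characteristic group is a carboxylic acid (terminal –COOH), named with the suffix -oic acid.
A C=C double bond in the chain gives the infix -ene-.
Number the chain so that the carboxylic acid carbon is C-1 by definition.
With this numbering: the double bond between C-6 and C-7.
The name is hept-6-enoic acid.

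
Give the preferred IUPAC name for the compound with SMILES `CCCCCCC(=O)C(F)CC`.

3-fluorodecan-4-one

The longest chain bearing the carbonyl is 10 carbons long (decane).
The highest-priority functional group is a ketone (C=O on an internal carbon), so the name ends in -one.
Choose the numbering such that numbering from this end puts the carbonyl group at C-4 rather than C-7.
That gives the carbonyl at C-4; a fluoro group at C-3.
The name is 3-fluorodecan-4-one.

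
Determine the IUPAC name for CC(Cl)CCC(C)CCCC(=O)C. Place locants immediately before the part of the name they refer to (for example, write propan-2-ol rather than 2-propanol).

9-chloro-6-methyldecan-2-one

Counting along the main chain through the carbonyl gives 10 carbons: the parent is decane.
The highest-priority functional group is a ketone (C=O on an internal carbon), so the name ends in -one.
The numbering direction is chosen so that numbering from this end puts the carbonyl group at C-2 rather than C-9.
With this numbering: the carbonyl at C-2; a chloro group at C-9; a methyl group at C-6.
Substituent prefixes are cited in alphabetical order (multiplying prefixes like di-/tri- are ignored for ordering).
Putting it together: 9-chloro-6-methyldecan-2-one.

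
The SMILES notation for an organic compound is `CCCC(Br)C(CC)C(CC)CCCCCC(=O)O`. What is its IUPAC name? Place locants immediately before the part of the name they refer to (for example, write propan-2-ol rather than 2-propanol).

The longest carbon chain that includes the –COOH group has 12 carbons, so the parent hydride is dodecane.
The principal characteristic group is a carboxylic acid (terminal –COOH), named with the suffix -oic acid.
Number the chain so that the carboxylic acid carbon is C-1 by definition.
This places a bromo group at C-9; ethyl groups at C-7 and C-8.
Substituent prefixes are cited in alphabetical order (multiplying prefixes like di-/tri- are ignored for ordering).
The name is 9-bromo-7,8-diethyldodecanoic acid.

9-bromo-7,8-diethyldodecanoic acid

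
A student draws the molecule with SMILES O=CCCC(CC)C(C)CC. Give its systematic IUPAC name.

4-ethyl-5-methylheptanal

Counting along the main chain through the –CHO group gives 7 carbons: the parent is heptane.
An aldehyde (terminal –CHO) is the principal characteristic group, giving the suffix -al.
The numbering direction is chosen so that the aldehyde carbon is C-1 by definition.
With this numbering: an ethyl group at C-4; a methyl group at C-5.
Prefixes are listed alphabetically: ethyl, methyl.
Assembling the pieces gives 4-ethyl-5-methylheptanal.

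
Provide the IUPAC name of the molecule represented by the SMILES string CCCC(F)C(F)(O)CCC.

Counting along the main chain through the –OH group gives 8 carbons: the parent is octane.
The highest-priority functional group is an alcohol (–OH), so the name ends in -ol.
The numbering direction is chosen so that numbering from this end puts the hydroxyl group at C-4 rather than C-5.
That gives the hydroxyl at C-4; fluoro groups at C-4 and C-5.
Putting it together: 4,5-difluorooctan-4-ol.

4,5-difluorooctan-4-ol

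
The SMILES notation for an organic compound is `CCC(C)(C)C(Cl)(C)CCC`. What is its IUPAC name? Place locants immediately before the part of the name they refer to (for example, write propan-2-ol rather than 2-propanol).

The parent chain contains 7 carbons (heptane).
Number the chain so that the substituent locant set {3,3,4,4} is lower than {4,4,5,5} at the first point of difference.
With this numbering: a chloro group at C-4; methyl groups at C-3 (×2) and C-4.
Prefixes are listed alphabetically: chloro, methyl.
Assembling the pieces gives 4-chloro-3,3,4-trimethylheptane.

4-chloro-3,3,4-trimethylheptane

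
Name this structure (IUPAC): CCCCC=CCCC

non-4-ene

The longest carbon chain that includes the multiple bond has 9 carbons, so the parent hydride is nonane.
There is one C=C double bond, indicated by the ending -ene.
Number the chain so that numbering from this end puts the double bond at C-4 rather than C-5.
That gives the double bond between C-4 and C-5.
The name is non-4-ene.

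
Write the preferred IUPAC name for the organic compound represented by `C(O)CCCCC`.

The longest carbon chain that includes the –OH group has 6 carbons, so the parent hydride is hexane.
The highest-priority functional group is an alcohol (–OH), so the name ends in -ol.
Choose the numbering such that numbering from this end puts the hydroxyl group at C-1 rather than C-6.
With this numbering: the hydroxyl at C-1.
Assembling the pieces gives hexan-1-ol.

hexan-1-ol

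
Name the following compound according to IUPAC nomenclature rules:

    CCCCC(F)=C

Counting along the main chain through the multiple bond gives 6 carbons: the parent is hexane.
There is one C=C double bond, indicated by the ending -ene.
Choose the numbering such that numbering from this end puts the double bond at C-1 rather than C-5.
This places the double bond between C-1 and C-2; a fluoro group at C-2.
The name is 2-fluorohex-1-ene.

2-fluorohex-1-ene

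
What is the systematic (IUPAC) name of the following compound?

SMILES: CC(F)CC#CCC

6-fluorohept-3-yne

The longest carbon chain that includes the multiple bond has 7 carbons, so the parent hydride is heptane.
There is one C≡C triple bond, indicated by the ending -yne.
Choose the numbering such that numbering from this end puts the triple bond at C-3 rather than C-4.
That gives the triple bond between C-3 and C-4; a fluoro group at C-6.
Putting it together: 6-fluorohept-3-yne.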